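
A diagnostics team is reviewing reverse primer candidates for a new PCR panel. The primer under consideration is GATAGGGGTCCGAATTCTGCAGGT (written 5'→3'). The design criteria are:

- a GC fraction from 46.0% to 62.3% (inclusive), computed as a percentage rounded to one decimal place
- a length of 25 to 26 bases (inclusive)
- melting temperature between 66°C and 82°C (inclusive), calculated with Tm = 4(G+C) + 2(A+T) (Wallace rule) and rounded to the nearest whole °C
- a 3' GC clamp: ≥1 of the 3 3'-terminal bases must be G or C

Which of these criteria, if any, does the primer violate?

Base counts: A=5, T=6, G=9, C=4 (length 24).
GC content: GC 13/24 = 54.2% ✓
length: length 24, outside 25–26 ✗
Tm: Tm = 2·11 + 4·13 = 74°C ✓
GC clamp: 3' end GGT has 2 G/C ✓

Fails: length.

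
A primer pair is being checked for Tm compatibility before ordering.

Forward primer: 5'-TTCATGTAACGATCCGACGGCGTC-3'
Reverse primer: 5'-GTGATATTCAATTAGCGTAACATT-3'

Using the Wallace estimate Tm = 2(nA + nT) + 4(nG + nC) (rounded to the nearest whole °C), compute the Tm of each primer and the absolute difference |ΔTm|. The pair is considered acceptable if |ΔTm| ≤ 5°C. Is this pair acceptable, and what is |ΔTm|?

|ΔTm| = 12°C; the pair is not acceptable.

Forward: A=5 T=6 G=6 C=7 → Tm = 2·11 + 4·13 = 74°C.
Reverse: A=8 T=9 G=4 C=3 → Tm = 2·17 + 4·7 = 62°C.
|ΔTm| = |74 − 62| = 12°C, > 5°C.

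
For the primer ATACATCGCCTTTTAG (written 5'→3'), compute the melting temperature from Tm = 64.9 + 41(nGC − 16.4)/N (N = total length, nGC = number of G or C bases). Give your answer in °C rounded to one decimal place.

Base counts: A=4, T=6, G=2, C=4; G+C = 6, N = 16.
Tm = 64.9 + 41·(6 − 16.4)/16 = 64.9 + -426.40/16 = 38.3°C.

38.3°C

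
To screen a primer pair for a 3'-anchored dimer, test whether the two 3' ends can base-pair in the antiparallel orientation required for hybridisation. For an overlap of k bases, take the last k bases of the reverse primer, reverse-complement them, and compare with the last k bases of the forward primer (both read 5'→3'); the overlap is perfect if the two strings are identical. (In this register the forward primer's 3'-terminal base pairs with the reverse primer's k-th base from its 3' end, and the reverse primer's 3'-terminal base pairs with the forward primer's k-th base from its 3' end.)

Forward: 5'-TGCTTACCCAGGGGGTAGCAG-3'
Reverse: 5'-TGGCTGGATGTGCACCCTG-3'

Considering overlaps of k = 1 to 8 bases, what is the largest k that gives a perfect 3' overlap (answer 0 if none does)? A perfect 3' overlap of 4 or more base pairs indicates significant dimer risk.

Last 8 bases (5'→3') — forward …GGTAGCAG, reverse …GCACCCTG.
Reverse complement of the reverse primer's last 8 bases: CAGGGTGC; its first k bases are the reverse complement of the reverse primer's last k bases, so a perfect k-base overlap needs the forward primer's last k bases to equal them.
Comparing (forward last k vs required): k=1: G vs C ✗; k=2: AG vs CA ✗; k=3: CAG vs CAG ✓; k=4: GCAG vs CAGG ✗; k=5: AGCAG vs CAGGG ✗; k=6: TAGCAG vs CAGGGT ✗; k=7: GTAGCAG vs CAGGGTG ✗; k=8: GGTAGCAG vs CAGGGTGC ✗.
Only k = 3 is perfect, so the longest perfect 3' overlap is 3.

Longest perfect overlap: 3 complementary base pairs; below the dimer-risk threshold (threshold 4).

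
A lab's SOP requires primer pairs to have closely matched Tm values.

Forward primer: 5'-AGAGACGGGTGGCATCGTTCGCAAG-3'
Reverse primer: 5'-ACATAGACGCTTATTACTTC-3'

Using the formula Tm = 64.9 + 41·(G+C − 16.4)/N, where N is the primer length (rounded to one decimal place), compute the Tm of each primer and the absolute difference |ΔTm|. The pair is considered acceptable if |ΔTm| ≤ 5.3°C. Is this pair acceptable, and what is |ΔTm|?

|ΔTm| = 17.0°C; the pair is not acceptable.

Forward: G+C = 15, N = 25 → Tm = 64.9 + 41·(15 − 16.4)/25 = 62.6°C.
Reverse: G+C = 7, N = 20 → Tm = 64.9 + 41·(7 − 16.4)/20 = 45.6°C.
|ΔTm| = |62.6 − 45.6| = 17.0°C, > 5.3°C.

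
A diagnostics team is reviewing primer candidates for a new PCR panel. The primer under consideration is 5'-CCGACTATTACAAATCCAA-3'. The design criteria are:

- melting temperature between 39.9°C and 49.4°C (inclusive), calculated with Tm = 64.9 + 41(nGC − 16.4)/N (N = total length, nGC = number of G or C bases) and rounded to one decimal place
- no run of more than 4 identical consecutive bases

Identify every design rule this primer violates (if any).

Meets all criteria.

Base counts: A=8, T=4, G=1, C=6 (length 19).
Tm: Tm = 64.9 + 41·(7 − 16.4)/19 = 44.6°C ✓
homopolymer run: longest run = 3 ✓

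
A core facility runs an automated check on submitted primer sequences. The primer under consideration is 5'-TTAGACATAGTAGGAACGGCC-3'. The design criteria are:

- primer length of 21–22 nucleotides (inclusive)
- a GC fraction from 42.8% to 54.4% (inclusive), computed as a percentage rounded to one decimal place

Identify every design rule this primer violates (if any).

Base counts: A=7, T=4, G=6, C=4 (length 21).
length: length 21 ✓
GC content: GC 10/21 = 47.6% ✓

Meets all criteria.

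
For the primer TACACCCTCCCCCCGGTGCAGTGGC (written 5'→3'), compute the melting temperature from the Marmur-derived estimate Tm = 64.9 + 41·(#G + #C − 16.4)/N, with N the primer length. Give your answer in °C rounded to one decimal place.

67.5°C

Base counts: A=3, T=4, G=6, C=12; G+C = 18, N = 25.
Tm = 64.9 + 41·(18 − 16.4)/25 = 64.9 + 65.60/25 = 67.5°C.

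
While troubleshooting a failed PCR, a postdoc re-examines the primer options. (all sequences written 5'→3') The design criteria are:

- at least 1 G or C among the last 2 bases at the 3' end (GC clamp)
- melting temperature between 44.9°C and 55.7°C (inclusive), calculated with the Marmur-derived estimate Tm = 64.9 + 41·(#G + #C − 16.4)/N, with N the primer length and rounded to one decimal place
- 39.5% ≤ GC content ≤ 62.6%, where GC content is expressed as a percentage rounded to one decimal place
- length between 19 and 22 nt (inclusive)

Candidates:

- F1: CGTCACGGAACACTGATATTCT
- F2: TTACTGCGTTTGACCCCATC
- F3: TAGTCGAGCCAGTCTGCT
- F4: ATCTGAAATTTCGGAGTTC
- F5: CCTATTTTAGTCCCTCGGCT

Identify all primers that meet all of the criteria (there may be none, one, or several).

F1 (22 nt, A=6 T=6 G=4 C=6): 3' end CT has 1 G/C ✓; Tm = 64.9 + 41·(10 − 16.4)/22 = 53.0°C ✓; GC 10/22 = 45.5% ✓; length 22 ✓ — passes.
F2 (20 nt, A=3 T=7 G=3 C=7): 3' end TC has 1 G/C ✓; Tm = 64.9 + 41·(10 − 16.4)/20 = 51.8°C ✓; GC 10/20 = 50.0% ✓; length 20 ✓ — passes.
F3 (18 nt, A=3 T=5 G=5 C=5): 3' end CT has 1 G/C ✓; Tm = 64.9 + 41·(10 − 16.4)/18 = 50.3°C ✓; GC 10/18 = 55.6% ✓; length 18, outside 19–22 ✗ — fails.
F4 (19 nt, A=5 T=7 G=4 C=3): 3' end TC has 1 G/C ✓; Tm = 64.9 + 41·(7 − 16.4)/19 = 44.6°C, outside 44.9–55.7°C ✗; GC 7/19 = 36.8%, outside 39.5–62.6% ✗; length 19 ✓ — fails.
F5 (20 nt, A=2 T=8 G=3 C=7): 3' end CT has 1 G/C ✓; Tm = 64.9 + 41·(10 − 16.4)/20 = 51.8°C ✓; GC 10/20 = 50.0% ✓; length 20 ✓ — passes.

F1, F2 and F5.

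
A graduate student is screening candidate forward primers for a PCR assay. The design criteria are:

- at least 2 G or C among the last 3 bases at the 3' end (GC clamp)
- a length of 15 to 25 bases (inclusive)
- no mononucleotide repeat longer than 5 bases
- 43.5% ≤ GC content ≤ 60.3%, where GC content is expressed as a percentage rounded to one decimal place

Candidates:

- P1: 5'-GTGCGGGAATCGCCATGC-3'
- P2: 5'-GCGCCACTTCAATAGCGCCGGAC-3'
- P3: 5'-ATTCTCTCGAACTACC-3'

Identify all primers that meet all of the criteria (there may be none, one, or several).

P1 (18 nt, A=3 T=3 G=7 C=5): 3' end TGC has 2 G/C ✓; length 18 ✓; longest run = 3 ✓; GC 12/18 = 66.7%, outside 43.5–60.3% ✗ — fails.
P2 (23 nt, A=5 T=3 G=6 C=9): 3' end GAC has 2 G/C ✓; length 23 ✓; longest run = 2 ✓; GC 15/23 = 65.2%, outside 43.5–60.3% ✗ — fails.
P3 (16 nt, A=4 T=5 G=1 C=6): 3' end ACC has 2 G/C ✓; length 16 ✓; longest run = 2 ✓; GC 7/16 = 43.8% ✓ — passes.

P3 only.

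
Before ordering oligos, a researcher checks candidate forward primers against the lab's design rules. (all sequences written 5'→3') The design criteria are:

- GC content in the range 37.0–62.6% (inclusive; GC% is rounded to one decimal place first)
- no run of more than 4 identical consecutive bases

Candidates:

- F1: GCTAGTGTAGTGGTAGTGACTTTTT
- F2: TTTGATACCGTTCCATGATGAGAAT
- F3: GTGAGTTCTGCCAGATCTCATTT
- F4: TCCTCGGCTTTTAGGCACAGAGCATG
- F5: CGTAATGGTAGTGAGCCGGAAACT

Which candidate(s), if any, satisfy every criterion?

F3, F4 and F5.

F1 (25 nt, A=4 T=11 G=8 C=2): GC 10/25 = 40.0% ✓; longest run = 5, exceeds 4 ✗ — fails.
F2 (25 nt, A=7 T=9 G=5 C=4): GC 9/25 = 36.0%, outside 37.0–62.6% ✗; longest run = 3 ✓ — fails.
F3 (23 nt, A=4 T=9 G=5 C=5): GC 10/23 = 43.5% ✓; longest run = 3 ✓ — passes.
F4 (26 nt, A=5 T=7 G=7 C=7): GC 14/26 = 53.8% ✓; longest run = 4 ✓ — passes.
F5 (24 nt, A=7 T=5 G=8 C=4): GC 12/24 = 50.0% ✓; longest run = 3 ✓ — passes.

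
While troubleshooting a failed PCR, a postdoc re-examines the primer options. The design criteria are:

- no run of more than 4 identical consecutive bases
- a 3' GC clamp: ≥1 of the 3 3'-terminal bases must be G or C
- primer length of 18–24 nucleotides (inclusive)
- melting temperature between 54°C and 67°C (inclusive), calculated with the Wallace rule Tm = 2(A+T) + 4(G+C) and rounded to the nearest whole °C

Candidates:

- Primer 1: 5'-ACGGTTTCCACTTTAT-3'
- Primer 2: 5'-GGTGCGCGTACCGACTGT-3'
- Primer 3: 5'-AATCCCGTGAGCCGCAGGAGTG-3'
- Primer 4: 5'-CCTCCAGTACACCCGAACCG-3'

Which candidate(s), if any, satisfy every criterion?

Primer 1 (16 nt, A=3 T=7 G=2 C=4): longest run = 3 ✓; 3' end TAT has 0 G/C, need ≥1 ✗; length 16, outside 18–24 ✗; Tm = 2·10 + 4·6 = 44°C, outside 54–67°C ✗ — fails.
Primer 2 (18 nt, A=2 T=4 G=7 C=5): longest run = 2 ✓; 3' end TGT has 1 G/C ✓; length 18 ✓; Tm = 2·6 + 4·12 = 60°C ✓ — passes.
Primer 3 (22 nt, A=5 T=3 G=8 C=6): longest run = 3 ✓; 3' end GTG has 2 G/C ✓; length 22 ✓; Tm = 2·8 + 4·14 = 72°C, outside 54–67°C ✗ — fails.
Primer 4 (20 nt, A=5 T=2 G=3 C=10): longest run = 3 ✓; 3' end CCG has 3 G/C ✓; length 20 ✓; Tm = 2·7 + 4·13 = 66°C ✓ — passes.

Primer 2 and Primer 4.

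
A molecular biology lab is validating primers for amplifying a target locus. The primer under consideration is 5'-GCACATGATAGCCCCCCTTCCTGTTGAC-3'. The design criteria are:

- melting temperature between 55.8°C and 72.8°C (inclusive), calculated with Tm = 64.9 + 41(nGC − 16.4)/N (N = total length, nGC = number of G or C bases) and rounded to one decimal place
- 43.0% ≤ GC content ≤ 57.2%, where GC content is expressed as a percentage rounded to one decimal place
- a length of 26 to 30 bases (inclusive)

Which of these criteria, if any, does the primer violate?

Base counts: A=5, T=7, G=5, C=11 (length 28).
Tm: Tm = 64.9 + 41·(16 − 16.4)/28 = 64.3°C ✓
GC content: GC 16/28 = 57.1% ✓
length: length 28 ✓

Meets all criteria.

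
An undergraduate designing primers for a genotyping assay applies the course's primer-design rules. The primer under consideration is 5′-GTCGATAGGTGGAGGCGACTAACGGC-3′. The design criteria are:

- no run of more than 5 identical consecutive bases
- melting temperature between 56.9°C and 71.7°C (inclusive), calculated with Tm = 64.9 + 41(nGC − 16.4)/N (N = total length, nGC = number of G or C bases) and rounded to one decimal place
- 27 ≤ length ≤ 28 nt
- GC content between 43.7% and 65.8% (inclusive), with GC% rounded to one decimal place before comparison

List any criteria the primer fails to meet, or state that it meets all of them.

Base counts: A=6, T=4, G=11, C=5 (length 26).
homopolymer run: longest run = 2 ✓
Tm: Tm = 64.9 + 41·(16 − 16.4)/26 = 64.3°C ✓
length: length 26, outside 27–28 ✗
GC content: GC 16/26 = 61.5% ✓

Fails: length.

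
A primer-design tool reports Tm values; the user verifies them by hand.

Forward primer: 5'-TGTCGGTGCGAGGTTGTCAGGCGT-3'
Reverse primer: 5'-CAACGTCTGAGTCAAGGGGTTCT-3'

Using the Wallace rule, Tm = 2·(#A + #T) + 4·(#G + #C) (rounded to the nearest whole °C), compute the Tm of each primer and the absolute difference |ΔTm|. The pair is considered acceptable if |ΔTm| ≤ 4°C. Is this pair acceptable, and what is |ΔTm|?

Forward: A=2 T=7 G=11 C=4 → Tm = 2·9 + 4·15 = 78°C.
Reverse: A=5 T=6 G=7 C=5 → Tm = 2·11 + 4·12 = 70°C.
|ΔTm| = |78 − 70| = 8°C, > 4°C.

|ΔTm| = 8°C; the pair is not acceptable.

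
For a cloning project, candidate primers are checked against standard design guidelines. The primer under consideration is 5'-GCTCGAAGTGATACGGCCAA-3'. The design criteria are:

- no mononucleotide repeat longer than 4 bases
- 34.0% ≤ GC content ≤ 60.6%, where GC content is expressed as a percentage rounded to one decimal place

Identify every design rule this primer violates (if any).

Meets all criteria.

Base counts: A=6, T=3, G=6, C=5 (length 20).
homopolymer run: longest run = 2 ✓
GC content: GC 11/20 = 55.0% ✓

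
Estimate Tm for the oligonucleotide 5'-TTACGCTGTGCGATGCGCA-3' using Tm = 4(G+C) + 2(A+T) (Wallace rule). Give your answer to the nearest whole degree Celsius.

60°C

Base counts: A=3, T=5, G=6, C=5 (length 19).
Tm = 2·(3+5) + 4·(6+5) = 2·8 + 4·11 = 16 + 44 = 60°C.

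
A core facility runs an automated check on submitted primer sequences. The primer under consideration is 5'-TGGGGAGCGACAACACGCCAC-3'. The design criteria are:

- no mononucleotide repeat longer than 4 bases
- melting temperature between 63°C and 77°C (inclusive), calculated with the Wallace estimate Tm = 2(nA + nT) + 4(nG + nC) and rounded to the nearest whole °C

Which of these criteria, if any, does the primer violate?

Meets all criteria.

Base counts: A=6, T=1, G=7, C=7 (length 21).
homopolymer run: longest run = 4 ✓
Tm: Tm = 2·7 + 4·14 = 70°C ✓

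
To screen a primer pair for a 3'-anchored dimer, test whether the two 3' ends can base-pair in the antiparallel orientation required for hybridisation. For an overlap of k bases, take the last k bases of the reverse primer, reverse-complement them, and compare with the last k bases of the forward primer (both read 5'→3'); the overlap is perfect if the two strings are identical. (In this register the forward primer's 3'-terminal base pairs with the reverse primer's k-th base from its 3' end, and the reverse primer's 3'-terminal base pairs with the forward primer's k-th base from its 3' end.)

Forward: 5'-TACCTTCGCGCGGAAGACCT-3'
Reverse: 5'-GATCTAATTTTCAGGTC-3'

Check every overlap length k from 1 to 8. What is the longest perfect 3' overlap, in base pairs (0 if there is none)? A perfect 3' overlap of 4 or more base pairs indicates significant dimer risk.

Last 8 bases (5'→3') — forward …GAAGACCT, reverse …TTCAGGTC.
Reverse complement of the reverse primer's last 8 bases: GACCTGAA; its first k bases are the reverse complement of the reverse primer's last k bases, so a perfect k-base overlap needs the forward primer's last k bases to equal them.
Comparing (forward last k vs required): k=1: T vs G ✗; k=2: CT vs GA ✗; k=3: CCT vs GAC ✗; k=4: ACCT vs GACC ✗; k=5: GACCT vs GACCT ✓; k=6: AGACCT vs GACCTG ✗; k=7: AAGACCT vs GACCTGA ✗; k=8: GAAGACCT vs GACCTGAA ✗.
Only k = 5 is perfect, so the longest perfect 3' overlap is 5.

Longest perfect overlap: 5 complementary base pairs; significant dimer risk (threshold 4).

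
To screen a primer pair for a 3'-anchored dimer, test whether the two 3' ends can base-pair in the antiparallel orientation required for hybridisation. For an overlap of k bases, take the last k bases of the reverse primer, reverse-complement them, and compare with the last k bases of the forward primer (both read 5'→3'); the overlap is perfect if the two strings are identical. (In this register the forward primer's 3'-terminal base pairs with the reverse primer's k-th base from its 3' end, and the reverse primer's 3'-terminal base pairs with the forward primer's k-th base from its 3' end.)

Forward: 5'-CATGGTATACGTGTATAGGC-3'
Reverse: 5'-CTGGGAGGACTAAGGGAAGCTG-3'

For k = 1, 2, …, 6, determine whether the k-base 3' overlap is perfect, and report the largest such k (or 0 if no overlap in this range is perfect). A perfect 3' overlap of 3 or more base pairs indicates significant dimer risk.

Last 6 bases (5'→3') — forward …ATAGGC, reverse …AAGCTG.
Reverse complement of the reverse primer's last 6 bases: CAGCTT; its first k bases are the reverse complement of the reverse primer's last k bases, so a perfect k-base overlap needs the forward primer's last k bases to equal them.
Comparing (forward last k vs required): k=1: C vs C ✓; k=2: GC vs CA ✗; k=3: GGC vs CAG ✗; k=4: AGGC vs CAGC ✗; k=5: TAGGC vs CAGCT ✗; k=6: ATAGGC vs CAGCTT ✗.
Only k = 1 is perfect, so the longest perfect 3' overlap is 1.

Longest perfect overlap: 1 complementary base pair; below the dimer-risk threshold (threshold 3).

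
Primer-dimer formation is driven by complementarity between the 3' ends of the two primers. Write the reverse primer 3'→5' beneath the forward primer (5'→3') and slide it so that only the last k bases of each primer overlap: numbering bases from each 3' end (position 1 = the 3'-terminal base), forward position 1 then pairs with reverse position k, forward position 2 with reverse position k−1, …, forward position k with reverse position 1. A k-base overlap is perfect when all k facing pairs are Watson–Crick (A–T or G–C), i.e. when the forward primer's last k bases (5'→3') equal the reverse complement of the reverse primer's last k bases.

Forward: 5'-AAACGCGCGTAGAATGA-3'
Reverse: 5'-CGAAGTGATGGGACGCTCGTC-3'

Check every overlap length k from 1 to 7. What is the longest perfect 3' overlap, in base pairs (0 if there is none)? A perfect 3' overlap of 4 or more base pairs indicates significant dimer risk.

Last 7 bases (5'→3') — forward …AGAATGA, reverse …GCTCGTC.
Reverse complement of the reverse primer's last 7 bases: GACGAGC; its first k bases are the reverse complement of the reverse primer's last k bases, so a perfect k-base overlap needs the forward primer's last k bases to equal them.
Comparing (forward last k vs required): k=1: A vs G ✗; k=2: GA vs GA ✓; k=3: TGA vs GAC ✗; k=4: ATGA vs GACG ✗; k=5: AATGA vs GACGA ✗; k=6: GAATGA vs GACGAG ✗; k=7: AGAATGA vs GACGAGC ✗.
Only k = 2 is perfect, so the longest perfect 3' overlap is 2.

Longest perfect overlap: 2 complementary base pairs; below the dimer-risk threshold (threshold 4).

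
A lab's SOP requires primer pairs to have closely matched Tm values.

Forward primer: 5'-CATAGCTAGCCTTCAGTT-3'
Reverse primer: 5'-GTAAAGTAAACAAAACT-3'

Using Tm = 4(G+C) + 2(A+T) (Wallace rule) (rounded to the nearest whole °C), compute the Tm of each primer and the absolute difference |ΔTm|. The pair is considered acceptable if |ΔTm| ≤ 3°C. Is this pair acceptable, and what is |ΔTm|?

|ΔTm| = 10°C; the pair is not acceptable.

Forward: A=4 T=6 G=3 C=5 → Tm = 2·10 + 4·8 = 52°C.
Reverse: A=10 T=3 G=2 C=2 → Tm = 2·13 + 4·4 = 42°C.
|ΔTm| = |52 − 42| = 10°C, > 3°C.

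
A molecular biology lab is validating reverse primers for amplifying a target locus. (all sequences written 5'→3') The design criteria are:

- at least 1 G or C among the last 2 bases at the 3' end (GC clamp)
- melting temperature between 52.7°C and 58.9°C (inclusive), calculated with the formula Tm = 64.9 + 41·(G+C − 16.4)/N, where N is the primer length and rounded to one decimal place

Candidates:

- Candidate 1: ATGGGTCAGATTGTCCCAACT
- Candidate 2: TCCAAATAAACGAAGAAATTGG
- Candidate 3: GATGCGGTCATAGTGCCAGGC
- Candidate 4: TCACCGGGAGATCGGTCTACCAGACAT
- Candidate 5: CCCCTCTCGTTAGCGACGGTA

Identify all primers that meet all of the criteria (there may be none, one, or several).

Candidate 3 only.

Candidate 1 (21 nt, A=5 T=6 G=5 C=5): 3' end CT has 1 G/C ✓; Tm = 64.9 + 41·(10 − 16.4)/21 = 52.4°C, outside 52.7–58.9°C ✗ — fails.
Candidate 2 (22 nt, A=11 T=4 G=4 C=3): 3' end GG has 2 G/C ✓; Tm = 64.9 + 41·(7 − 16.4)/22 = 47.4°C, outside 52.7–58.9°C ✗ — fails.
Candidate 3 (21 nt, A=4 T=4 G=8 C=5): 3' end GC has 2 G/C ✓; Tm = 64.9 + 41·(13 − 16.4)/21 = 58.3°C ✓ — passes.
Candidate 4 (27 nt, A=7 T=5 G=7 C=8): 3' end AT has 0 G/C, need ≥1 ✗; Tm = 64.9 + 41·(15 − 16.4)/27 = 62.8°C, outside 52.7–58.9°C ✗ — fails.
Candidate 5 (21 nt, A=3 T=5 G=5 C=8): 3' end TA has 0 G/C, need ≥1 ✗; Tm = 64.9 + 41·(13 − 16.4)/21 = 58.3°C ✓ — fails.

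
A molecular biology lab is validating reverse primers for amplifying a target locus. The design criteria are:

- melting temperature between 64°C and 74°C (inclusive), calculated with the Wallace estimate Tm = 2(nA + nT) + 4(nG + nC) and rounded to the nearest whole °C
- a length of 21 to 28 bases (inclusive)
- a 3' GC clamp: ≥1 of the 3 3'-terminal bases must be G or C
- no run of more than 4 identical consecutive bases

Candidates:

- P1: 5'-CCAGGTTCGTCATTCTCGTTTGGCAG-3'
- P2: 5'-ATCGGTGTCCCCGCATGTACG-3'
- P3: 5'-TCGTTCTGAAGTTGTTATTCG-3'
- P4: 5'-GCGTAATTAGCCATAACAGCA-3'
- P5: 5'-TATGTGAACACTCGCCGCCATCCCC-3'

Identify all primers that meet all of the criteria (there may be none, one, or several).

P2 only.

P1 (26 nt, A=3 T=9 G=7 C=7): Tm = 2·12 + 4·14 = 80°C, outside 64–74°C ✗; length 26 ✓; 3' end CAG has 2 G/C ✓; longest run = 3 ✓ — fails.
P2 (21 nt, A=3 T=5 G=6 C=7): Tm = 2·8 + 4·13 = 68°C ✓; length 21 ✓; 3' end ACG has 2 G/C ✓; longest run = 4 ✓ — passes.
P3 (21 nt, A=3 T=10 G=5 C=3): Tm = 2·13 + 4·8 = 58°C, outside 64–74°C ✗; length 21 ✓; 3' end TCG has 2 G/C ✓; longest run = 2 ✓ — fails.
P4 (21 nt, A=8 T=4 G=4 C=5): Tm = 2·12 + 4·9 = 60°C, outside 64–74°C ✗; length 21 ✓; 3' end GCA has 2 G/C ✓; longest run = 2 ✓ — fails.
P5 (25 nt, A=5 T=5 G=4 C=11): Tm = 2·10 + 4·15 = 80°C, outside 64–74°C ✗; length 25 ✓; 3' end CCC has 3 G/C ✓; longest run = 4 ✓ — fails.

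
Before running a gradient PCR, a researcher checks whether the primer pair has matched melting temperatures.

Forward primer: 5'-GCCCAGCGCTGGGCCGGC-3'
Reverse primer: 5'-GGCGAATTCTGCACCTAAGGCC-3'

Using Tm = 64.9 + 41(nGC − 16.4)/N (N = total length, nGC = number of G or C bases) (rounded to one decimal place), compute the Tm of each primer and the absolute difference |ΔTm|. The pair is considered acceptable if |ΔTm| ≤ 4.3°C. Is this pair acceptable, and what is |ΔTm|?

Forward: G+C = 16, N = 18 → Tm = 64.9 + 41·(16 − 16.4)/18 = 64.0°C.
Reverse: G+C = 13, N = 22 → Tm = 64.9 + 41·(13 − 16.4)/22 = 58.6°C.
|ΔTm| = |64.0 − 58.6| = 5.4°C, > 4.3°C.

|ΔTm| = 5.4°C; the pair is not acceptable.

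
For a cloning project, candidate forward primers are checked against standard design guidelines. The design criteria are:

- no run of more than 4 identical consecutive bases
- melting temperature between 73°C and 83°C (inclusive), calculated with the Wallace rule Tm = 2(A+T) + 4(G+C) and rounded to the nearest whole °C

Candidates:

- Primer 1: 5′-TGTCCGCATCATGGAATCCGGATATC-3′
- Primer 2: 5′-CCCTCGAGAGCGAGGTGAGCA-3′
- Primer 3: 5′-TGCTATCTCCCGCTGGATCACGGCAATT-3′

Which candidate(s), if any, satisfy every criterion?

Primer 1 only.

Primer 1 (26 nt, A=6 T=7 G=6 C=7): longest run = 2 ✓; Tm = 2·13 + 4·13 = 78°C ✓ — passes.
Primer 2 (21 nt, A=5 T=2 G=8 C=6): longest run = 3 ✓; Tm = 2·7 + 4·14 = 70°C, outside 73–83°C ✗ — fails.
Primer 3 (28 nt, A=5 T=8 G=6 C=9): longest run = 3 ✓; Tm = 2·13 + 4·15 = 86°C, outside 73–83°C ✗ — fails.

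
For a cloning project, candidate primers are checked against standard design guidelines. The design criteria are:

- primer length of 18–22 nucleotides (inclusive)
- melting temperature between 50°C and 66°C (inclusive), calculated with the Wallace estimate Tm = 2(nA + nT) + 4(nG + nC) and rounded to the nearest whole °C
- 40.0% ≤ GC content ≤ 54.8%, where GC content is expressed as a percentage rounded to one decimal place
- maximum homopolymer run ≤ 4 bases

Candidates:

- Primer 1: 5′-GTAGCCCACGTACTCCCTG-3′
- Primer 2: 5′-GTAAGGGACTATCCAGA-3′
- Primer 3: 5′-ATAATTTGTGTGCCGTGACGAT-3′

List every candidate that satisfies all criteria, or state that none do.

Primer 3 only.

Primer 1 (19 nt, A=3 T=4 G=4 C=8): length 19 ✓; Tm = 2·7 + 4·12 = 62°C ✓; GC 12/19 = 63.2%, outside 40.0–54.8% ✗; longest run = 3 ✓ — fails.
Primer 2 (17 nt, A=6 T=3 G=5 C=3): length 17, outside 18–22 ✗; Tm = 2·9 + 4·8 = 50°C ✓; GC 8/17 = 47.1% ✓; longest run = 3 ✓ — fails.
Primer 3 (22 nt, A=5 T=8 G=6 C=3): length 22 ✓; Tm = 2·13 + 4·9 = 62°C ✓; GC 9/22 = 40.9% ✓; longest run = 3 ✓ — passes.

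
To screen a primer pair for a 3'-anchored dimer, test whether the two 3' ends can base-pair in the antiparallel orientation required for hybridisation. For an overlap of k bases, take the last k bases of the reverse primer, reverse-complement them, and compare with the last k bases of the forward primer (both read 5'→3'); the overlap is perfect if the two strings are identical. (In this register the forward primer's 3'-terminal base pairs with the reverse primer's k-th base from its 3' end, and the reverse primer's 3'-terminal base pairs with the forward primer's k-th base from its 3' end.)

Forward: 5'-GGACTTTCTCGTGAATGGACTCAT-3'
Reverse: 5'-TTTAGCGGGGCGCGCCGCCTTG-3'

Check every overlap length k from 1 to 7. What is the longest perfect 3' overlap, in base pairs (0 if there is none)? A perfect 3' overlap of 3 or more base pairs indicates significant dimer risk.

Last 7 bases (5'→3') — forward …GACTCAT, reverse …CGCCTTG.
Reverse complement of the reverse primer's last 7 bases: CAAGGCG; its first k bases are the reverse complement of the reverse primer's last k bases, so a perfect k-base overlap needs the forward primer's last k bases to equal them.
Comparing (forward last k vs required): k=1: T vs C ✗; k=2: AT vs CA ✗; k=3: CAT vs CAA ✗; k=4: TCAT vs CAAG ✗; k=5: CTCAT vs CAAGG ✗; k=6: ACTCAT vs CAAGGC ✗; k=7: GACTCAT vs CAAGGCG ✗.
No overlap length from 1 to 7 is perfect, so the longest perfect 3' overlap is 0.

Longest perfect overlap: 0 complementary base pairs; below the dimer-risk threshold (threshold 3).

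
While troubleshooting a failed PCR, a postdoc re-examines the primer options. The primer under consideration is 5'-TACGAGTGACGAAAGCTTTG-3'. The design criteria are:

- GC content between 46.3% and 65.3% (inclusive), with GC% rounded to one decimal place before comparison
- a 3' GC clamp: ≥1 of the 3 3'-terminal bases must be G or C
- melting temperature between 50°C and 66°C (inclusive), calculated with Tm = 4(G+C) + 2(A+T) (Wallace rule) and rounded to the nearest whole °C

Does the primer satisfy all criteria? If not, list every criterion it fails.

Base counts: A=6, T=5, G=6, C=3 (length 20).
GC content: GC 9/20 = 45.0%, outside 46.3–65.3% ✗
GC clamp: 3' end TTG has 1 G/C ✓
Tm: Tm = 2·11 + 4·9 = 58°C ✓

Fails: GC content.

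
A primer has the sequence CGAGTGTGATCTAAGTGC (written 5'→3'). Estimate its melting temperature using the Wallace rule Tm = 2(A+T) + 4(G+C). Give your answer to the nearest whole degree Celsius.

54°C

Base counts: A=4, T=5, G=6, C=3 (length 18).
Tm = 2·(4+5) + 4·(6+3) = 2·9 + 4·9 = 18 + 36 = 54°C.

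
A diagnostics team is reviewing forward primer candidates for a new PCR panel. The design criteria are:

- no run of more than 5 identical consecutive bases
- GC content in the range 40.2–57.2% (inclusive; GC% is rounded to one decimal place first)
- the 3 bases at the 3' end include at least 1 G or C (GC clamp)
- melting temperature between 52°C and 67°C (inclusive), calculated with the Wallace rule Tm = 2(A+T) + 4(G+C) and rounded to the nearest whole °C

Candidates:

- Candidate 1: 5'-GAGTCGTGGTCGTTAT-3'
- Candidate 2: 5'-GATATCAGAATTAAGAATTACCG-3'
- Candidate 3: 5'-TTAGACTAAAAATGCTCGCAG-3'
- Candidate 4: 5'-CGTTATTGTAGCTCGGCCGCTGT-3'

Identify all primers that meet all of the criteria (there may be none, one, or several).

None of the candidates satisfy all criteria.

Candidate 1 (16 nt, A=2 T=6 G=6 C=2): longest run = 2 ✓; GC 8/16 = 50.0% ✓; 3' end TAT has 0 G/C, need ≥1 ✗; Tm = 2·8 + 4·8 = 48°C, outside 52–67°C ✗ — fails.
Candidate 2 (23 nt, A=10 T=6 G=4 C=3): longest run = 2 ✓; GC 7/23 = 30.4%, outside 40.2–57.2% ✗; 3' end CCG has 3 G/C ✓; Tm = 2·16 + 4·7 = 60°C ✓ — fails.
Candidate 3 (21 nt, A=8 T=5 G=4 C=4): longest run = 5 ✓; GC 8/21 = 38.1%, outside 40.2–57.2% ✗; 3' end CAG has 2 G/C ✓; Tm = 2·13 + 4·8 = 58°C ✓ — fails.
Candidate 4 (23 nt, A=2 T=8 G=7 C=6): longest run = 2 ✓; GC 13/23 = 56.5% ✓; 3' end TGT has 1 G/C ✓; Tm = 2·10 + 4·13 = 72°C, outside 52–67°C ✗ — fails.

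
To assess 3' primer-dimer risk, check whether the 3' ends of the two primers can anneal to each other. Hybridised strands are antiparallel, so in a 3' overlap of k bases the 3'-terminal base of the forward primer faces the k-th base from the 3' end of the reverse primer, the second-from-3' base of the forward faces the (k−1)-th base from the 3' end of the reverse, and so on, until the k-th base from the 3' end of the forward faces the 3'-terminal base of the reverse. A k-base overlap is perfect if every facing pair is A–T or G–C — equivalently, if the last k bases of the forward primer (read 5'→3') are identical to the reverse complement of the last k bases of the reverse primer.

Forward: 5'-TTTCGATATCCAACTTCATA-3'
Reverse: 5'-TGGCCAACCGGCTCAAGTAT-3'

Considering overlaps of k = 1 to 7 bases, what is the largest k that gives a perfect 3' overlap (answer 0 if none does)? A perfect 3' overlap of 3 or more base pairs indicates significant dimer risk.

Last 7 bases (5'→3') — forward …CTTCATA, reverse …CAAGTAT.
Reverse complement of the reverse primer's last 7 bases: ATACTTG; its first k bases are the reverse complement of the reverse primer's last k bases, so a perfect k-base overlap needs the forward primer's last k bases to equal them.
Comparing (forward last k vs required): k=1: A vs A ✓; k=2: TA vs AT ✗; k=3: ATA vs ATA ✓; k=4: CATA vs ATAC ✗; k=5: TCATA vs ATACT ✗; k=6: TTCATA vs ATACTT ✗; k=7: CTTCATA vs ATACTTG ✗.
Perfect overlaps at k = 1, 3; the largest is 3.

Longest perfect overlap: 3 complementary base pairs; significant dimer risk (threshold 3).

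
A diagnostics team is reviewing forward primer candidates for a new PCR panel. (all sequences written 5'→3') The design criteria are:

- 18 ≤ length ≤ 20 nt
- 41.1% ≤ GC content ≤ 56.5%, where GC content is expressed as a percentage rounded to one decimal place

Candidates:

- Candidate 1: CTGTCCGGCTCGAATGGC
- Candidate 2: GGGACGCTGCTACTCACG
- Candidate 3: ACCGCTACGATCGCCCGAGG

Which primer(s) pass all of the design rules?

Candidate 1 (18 nt, A=2 T=4 G=6 C=6): length 18 ✓; GC 12/18 = 66.7%, outside 41.1–56.5% ✗ — fails.
Candidate 2 (18 nt, A=3 T=3 G=6 C=6): length 18 ✓; GC 12/18 = 66.7%, outside 41.1–56.5% ✗ — fails.
Candidate 3 (20 nt, A=4 T=2 G=6 C=8): length 20 ✓; GC 14/20 = 70.0%, outside 41.1–56.5% ✗ — fails.

None of the candidates satisfy all criteria.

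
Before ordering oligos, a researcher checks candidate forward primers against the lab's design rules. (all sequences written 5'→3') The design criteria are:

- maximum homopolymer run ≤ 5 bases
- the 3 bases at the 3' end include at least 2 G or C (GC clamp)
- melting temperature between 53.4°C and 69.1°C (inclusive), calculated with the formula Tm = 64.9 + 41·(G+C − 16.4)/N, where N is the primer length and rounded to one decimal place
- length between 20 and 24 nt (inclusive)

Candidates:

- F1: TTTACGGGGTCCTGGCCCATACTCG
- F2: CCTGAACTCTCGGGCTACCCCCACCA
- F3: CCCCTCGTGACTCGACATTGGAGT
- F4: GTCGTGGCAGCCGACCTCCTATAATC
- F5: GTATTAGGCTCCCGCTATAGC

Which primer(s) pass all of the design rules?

F1 (25 nt, A=3 T=7 G=7 C=8): longest run = 4 ✓; 3' end TCG has 2 G/C ✓; Tm = 64.9 + 41·(15 − 16.4)/25 = 62.6°C ✓; length 25, outside 20–24 ✗ — fails.
F2 (26 nt, A=5 T=4 G=4 C=13): longest run = 5 ✓; 3' end CCA has 2 G/C ✓; Tm = 64.9 + 41·(17 − 16.4)/26 = 65.8°C ✓; length 26, outside 20–24 ✗ — fails.
F3 (24 nt, A=4 T=6 G=6 C=8): longest run = 4 ✓; 3' end AGT has 1 G/C, need ≥2 ✗; Tm = 64.9 + 41·(14 − 16.4)/24 = 60.8°C ✓; length 24 ✓ — fails.
F4 (26 nt, A=5 T=6 G=6 C=9): longest run = 2 ✓; 3' end ATC has 1 G/C, need ≥2 ✗; Tm = 64.9 + 41·(15 − 16.4)/26 = 62.7°C ✓; length 26, outside 20–24 ✗ — fails.
F5 (21 nt, A=4 T=6 G=5 C=6): longest run = 3 ✓; 3' end AGC has 2 G/C ✓; Tm = 64.9 + 41·(11 − 16.4)/21 = 54.4°C ✓; length 21 ✓ — passes.

F5 only.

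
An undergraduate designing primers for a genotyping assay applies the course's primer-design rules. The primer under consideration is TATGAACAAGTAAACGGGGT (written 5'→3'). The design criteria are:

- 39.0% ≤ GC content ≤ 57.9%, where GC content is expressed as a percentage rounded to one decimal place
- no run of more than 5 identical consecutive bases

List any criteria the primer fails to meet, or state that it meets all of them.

Base counts: A=8, T=4, G=6, C=2 (length 20).
GC content: GC 8/20 = 40.0% ✓
homopolymer run: longest run = 4 ✓

Meets all criteria.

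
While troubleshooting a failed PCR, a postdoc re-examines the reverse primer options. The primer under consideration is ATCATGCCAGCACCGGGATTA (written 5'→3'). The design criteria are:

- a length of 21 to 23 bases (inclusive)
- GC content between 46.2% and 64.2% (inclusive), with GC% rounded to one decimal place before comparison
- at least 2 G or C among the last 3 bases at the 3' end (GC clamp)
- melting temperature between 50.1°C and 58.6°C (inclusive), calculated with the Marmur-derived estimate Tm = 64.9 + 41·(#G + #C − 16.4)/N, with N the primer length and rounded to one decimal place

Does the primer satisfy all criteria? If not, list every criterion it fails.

Fails: GC clamp.

Base counts: A=6, T=4, G=5, C=6 (length 21).
length: length 21 ✓
GC content: GC 11/21 = 52.4% ✓
GC clamp: 3' end TTA has 0 G/C, need ≥2 ✗
Tm: Tm = 64.9 + 41·(11 − 16.4)/21 = 54.4°C ✓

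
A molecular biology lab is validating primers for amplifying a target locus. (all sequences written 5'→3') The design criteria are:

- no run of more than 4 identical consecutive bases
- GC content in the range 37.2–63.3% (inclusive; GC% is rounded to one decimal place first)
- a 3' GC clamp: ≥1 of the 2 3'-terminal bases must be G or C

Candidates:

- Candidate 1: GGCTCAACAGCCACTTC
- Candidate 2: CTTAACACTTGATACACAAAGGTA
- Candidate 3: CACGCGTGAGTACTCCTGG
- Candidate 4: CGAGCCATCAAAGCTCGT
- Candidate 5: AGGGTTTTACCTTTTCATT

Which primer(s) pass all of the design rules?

Candidate 1, Candidate 3 and Candidate 4.

Candidate 1 (17 nt, A=4 T=3 G=3 C=7): longest run = 2 ✓; GC 10/17 = 58.8% ✓; 3' end TC has 1 G/C ✓ — passes.
Candidate 2 (24 nt, A=10 T=6 G=3 C=5): longest run = 3 ✓; GC 8/24 = 33.3%, outside 37.2–63.3% ✗; 3' end TA has 0 G/C, need ≥1 ✗ — fails.
Candidate 3 (19 nt, A=3 T=4 G=6 C=6): longest run = 2 ✓; GC 12/19 = 63.2% ✓; 3' end GG has 2 G/C ✓ — passes.
Candidate 4 (18 nt, A=5 T=3 G=4 C=6): longest run = 3 ✓; GC 10/18 = 55.6% ✓; 3' end GT has 1 G/C ✓ — passes.
Candidate 5 (19 nt, A=3 T=10 G=3 C=3): longest run = 4 ✓; GC 6/19 = 31.6%, outside 37.2–63.3% ✗; 3' end TT has 0 G/C, need ≥1 ✗ — fails.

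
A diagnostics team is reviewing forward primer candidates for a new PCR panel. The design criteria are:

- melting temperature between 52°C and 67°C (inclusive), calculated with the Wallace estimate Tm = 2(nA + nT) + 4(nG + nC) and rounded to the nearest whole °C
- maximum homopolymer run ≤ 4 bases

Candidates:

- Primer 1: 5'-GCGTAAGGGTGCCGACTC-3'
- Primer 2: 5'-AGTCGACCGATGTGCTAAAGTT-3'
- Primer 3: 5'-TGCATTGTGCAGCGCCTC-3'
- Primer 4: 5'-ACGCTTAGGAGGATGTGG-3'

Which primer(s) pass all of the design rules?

Primer 1 (18 nt, A=3 T=3 G=7 C=5): Tm = 2·6 + 4·12 = 60°C ✓; longest run = 3 ✓ — passes.
Primer 2 (22 nt, A=6 T=6 G=6 C=4): Tm = 2·12 + 4·10 = 64°C ✓; longest run = 3 ✓ — passes.
Primer 3 (18 nt, A=2 T=5 G=5 C=6): Tm = 2·7 + 4·11 = 58°C ✓; longest run = 2 ✓ — passes.
Primer 4 (18 nt, A=4 T=4 G=8 C=2): Tm = 2·8 + 4·10 = 56°C ✓; longest run = 2 ✓ — passes.

Primer 1, Primer 2, Primer 3 and Primer 4.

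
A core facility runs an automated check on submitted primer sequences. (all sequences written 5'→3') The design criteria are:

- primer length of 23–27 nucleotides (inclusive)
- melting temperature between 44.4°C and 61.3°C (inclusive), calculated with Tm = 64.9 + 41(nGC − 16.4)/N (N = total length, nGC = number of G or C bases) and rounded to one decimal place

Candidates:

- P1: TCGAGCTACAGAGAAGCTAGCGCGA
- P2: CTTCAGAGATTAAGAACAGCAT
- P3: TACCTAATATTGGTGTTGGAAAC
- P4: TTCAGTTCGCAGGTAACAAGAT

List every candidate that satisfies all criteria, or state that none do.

P1 (25 nt, A=8 T=3 G=8 C=6): length 25 ✓; Tm = 64.9 + 41·(14 − 16.4)/25 = 61.0°C ✓ — passes.
P2 (22 nt, A=9 T=5 G=4 C=4): length 22, outside 23–27 ✗; Tm = 64.9 + 41·(8 − 16.4)/22 = 49.2°C ✓ — fails.
P3 (23 nt, A=7 T=8 G=5 C=3): length 23 ✓; Tm = 64.9 + 41·(8 − 16.4)/23 = 49.9°C ✓ — passes.
P4 (22 nt, A=7 T=6 G=5 C=4): length 22, outside 23–27 ✗; Tm = 64.9 + 41·(9 − 16.4)/22 = 51.1°C ✓ — fails.

P1 and P3.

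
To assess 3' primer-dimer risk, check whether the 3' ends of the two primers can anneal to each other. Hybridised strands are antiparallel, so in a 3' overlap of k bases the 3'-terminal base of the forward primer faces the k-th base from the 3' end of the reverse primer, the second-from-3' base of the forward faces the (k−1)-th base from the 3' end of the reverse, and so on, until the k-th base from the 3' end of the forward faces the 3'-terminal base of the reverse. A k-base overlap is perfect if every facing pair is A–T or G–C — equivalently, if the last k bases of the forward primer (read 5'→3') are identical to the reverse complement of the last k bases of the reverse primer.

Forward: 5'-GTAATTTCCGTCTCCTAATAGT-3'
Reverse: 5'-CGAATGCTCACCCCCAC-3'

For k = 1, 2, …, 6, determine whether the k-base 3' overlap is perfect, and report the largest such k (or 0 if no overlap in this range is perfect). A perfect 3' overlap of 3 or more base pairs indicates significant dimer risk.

Last 6 bases (5'→3') — forward …AATAGT, reverse …CCCCAC.
Reverse complement of the reverse primer's last 6 bases: GTGGGG; its first k bases are the reverse complement of the reverse primer's last k bases, so a perfect k-base overlap needs the forward primer's last k bases to equal them.
Comparing (forward last k vs required): k=1: T vs G ✗; k=2: GT vs GT ✓; k=3: AGT vs GTG ✗; k=4: TAGT vs GTGG ✗; k=5: ATAGT vs GTGGG ✗; k=6: AATAGT vs GTGGGG ✗.
Only k = 2 is perfect, so the longest perfect 3' overlap is 2.

Longest perfect overlap: 2 complementary base pairs; below the dimer-risk threshold (threshold 3).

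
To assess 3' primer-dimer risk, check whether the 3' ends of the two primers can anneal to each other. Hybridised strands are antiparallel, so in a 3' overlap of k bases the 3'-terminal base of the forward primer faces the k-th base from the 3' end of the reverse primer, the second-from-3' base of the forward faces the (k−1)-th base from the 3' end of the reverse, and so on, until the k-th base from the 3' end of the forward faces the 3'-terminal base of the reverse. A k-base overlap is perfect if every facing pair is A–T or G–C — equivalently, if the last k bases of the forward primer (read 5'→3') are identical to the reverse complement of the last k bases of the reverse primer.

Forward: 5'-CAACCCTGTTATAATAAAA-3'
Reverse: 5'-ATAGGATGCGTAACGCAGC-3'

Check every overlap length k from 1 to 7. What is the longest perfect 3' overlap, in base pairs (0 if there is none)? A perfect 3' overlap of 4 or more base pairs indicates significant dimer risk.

Longest perfect overlap: 0 complementary base pairs; below the dimer-risk threshold (threshold 4).

Last 7 bases (5'→3') — forward …AATAAAA, reverse …ACGCAGC.
Reverse complement of the reverse primer's last 7 bases: GCTGCGT; its first k bases are the reverse complement of the reverse primer's last k bases, so a perfect k-base overlap needs the forward primer's last k bases to equal them.
Comparing (forward last k vs required): k=1: A vs G ✗; k=2: AA vs GC ✗; k=3: AAA vs GCT ✗; k=4: AAAA vs GCTG ✗; k=5: TAAAA vs GCTGC ✗; k=6: ATAAAA vs GCTGCG ✗; k=7: AATAAAA vs GCTGCGT ✗.
No overlap length from 1 to 7 is perfect, so the longest perfect 3' overlap is 0.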